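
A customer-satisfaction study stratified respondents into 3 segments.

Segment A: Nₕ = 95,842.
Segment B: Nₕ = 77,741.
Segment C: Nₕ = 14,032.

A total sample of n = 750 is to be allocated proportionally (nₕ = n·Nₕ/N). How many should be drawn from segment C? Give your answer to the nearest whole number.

56

N = 95842 + 77741 + 14032 = 187615.
n_C = 750·14032/187615 = 56.094... → 56.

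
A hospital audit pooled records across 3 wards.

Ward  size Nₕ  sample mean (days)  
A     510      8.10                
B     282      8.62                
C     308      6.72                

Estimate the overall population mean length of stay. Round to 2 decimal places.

x̄_st = (Σ Nₕx̄ₕ) / (Σ Nₕ) = (510·8.10 + 282·8.62 + 308·6.72) / 1100
= 8631.6 / 1100 = 7.8469... → 7.85.

7.85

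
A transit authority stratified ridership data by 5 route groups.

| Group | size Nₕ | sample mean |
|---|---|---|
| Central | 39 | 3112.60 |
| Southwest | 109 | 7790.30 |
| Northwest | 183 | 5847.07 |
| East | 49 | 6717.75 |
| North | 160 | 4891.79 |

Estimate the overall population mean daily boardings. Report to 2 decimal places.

N = 39 + 109 + 183 + 49 + 160 = 540.
The stratified mean weights each stratum mean by its population share Nₕ/N.
Σ Nₕx̄ₕ = 39·3112.60 + 109·7790.30 + 183·5847.07 + 49·6717.75 + 160·4891.79 = 121391.4 + 849142.7 + 1070013.81 + 329169.75 + 782686.4 = 3152404.06.
Divide by N: 3152404.06 / 540 = 5837.7853... → 5837.79.

5837.79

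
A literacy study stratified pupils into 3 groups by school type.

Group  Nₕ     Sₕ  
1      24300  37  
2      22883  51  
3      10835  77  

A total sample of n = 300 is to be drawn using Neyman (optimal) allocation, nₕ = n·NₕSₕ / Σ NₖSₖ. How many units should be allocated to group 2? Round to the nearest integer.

121

Σ NₕSₕ = 24300·37 + 22883·51 + 10835·77 = 2900428.
Share for 2: 1167033/2900428 = 0.40237.
n_2 = 300 × 0.40237 = 120.710... → 121.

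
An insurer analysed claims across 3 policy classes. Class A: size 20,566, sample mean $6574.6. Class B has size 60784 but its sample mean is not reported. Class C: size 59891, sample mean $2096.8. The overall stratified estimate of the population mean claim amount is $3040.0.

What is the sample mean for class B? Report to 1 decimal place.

Σ Nₕx̄ₕ = N·μ, so 60784·x̄_B = 141241·3040.0 − (20566·6574.6 + 59891·2096.8).
= 429372640 − 260792672.4 = 168579967.6.
x̄_B = 168579967.6 / 60784 = 2773.427... → 2773.4.

2773.4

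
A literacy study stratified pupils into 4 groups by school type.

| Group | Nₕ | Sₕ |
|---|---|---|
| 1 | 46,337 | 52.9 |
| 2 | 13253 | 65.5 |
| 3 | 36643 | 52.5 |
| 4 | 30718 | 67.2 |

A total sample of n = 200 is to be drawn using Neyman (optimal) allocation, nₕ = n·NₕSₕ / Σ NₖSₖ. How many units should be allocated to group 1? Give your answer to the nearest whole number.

1: NₕSₕ = 46337·52.9 = 2451227.3
2: NₕSₕ = 13253·65.5 = 868071.5
3: NₕSₕ = 36643·52.5 = 1923757.5
4: NₕSₕ = 30718·67.2 = 2064249.6
Σ NₕSₕ = 7307305.9.
n_1 = 200·2451227.3/7307305.9 = 67.090... → 67.

67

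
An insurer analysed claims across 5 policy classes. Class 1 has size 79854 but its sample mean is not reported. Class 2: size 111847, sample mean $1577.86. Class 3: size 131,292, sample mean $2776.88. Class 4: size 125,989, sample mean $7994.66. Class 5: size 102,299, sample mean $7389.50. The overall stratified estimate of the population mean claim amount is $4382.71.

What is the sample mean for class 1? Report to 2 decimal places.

1400.88

Σ Nₕx̄ₕ = N·μ, so 79854·x̄_1 = 551281·4382.71 − (111847·1577.86 + 131292·2776.88 + 125989·7994.66 + 102299·7389.50).
= 2416104751.51 − 2304238715.62 = 111866035.89.
x̄_1 = 111866035.89 / 79854 = 1400.8821... → 1400.88.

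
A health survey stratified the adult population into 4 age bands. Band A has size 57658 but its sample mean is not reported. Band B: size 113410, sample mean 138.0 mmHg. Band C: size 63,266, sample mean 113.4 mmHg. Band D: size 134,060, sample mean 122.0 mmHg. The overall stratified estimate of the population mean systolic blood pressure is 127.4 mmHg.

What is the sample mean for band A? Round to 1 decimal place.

134.5

N = 57658 + 113410 + 63266 + 134060 = 368394.
Overall total = μ·N = 127.4·368394 = 46933395.6.
Subtract the known strata: 113410·138.0 + 63266·113.4 + 134060·122.0 = 39180264.4.
Remaining total for band A: 46933395.6 − 39180264.4 = 7753131.2.
Divide by its size: 7753131.2 / 57658 = 134.468... → 134.5.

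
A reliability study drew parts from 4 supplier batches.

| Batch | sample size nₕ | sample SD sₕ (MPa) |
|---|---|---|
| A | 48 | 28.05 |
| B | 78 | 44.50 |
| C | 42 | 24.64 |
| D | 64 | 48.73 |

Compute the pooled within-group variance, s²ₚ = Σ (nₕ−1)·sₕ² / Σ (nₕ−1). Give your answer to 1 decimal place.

A: (48−1)·28.05² = 47·786.8025 = 36979.7175
B: (78−1)·44.50² = 77·1980.25 = 152479.25
C: (42−1)·24.64² = 41·607.1296 = 24892.3136
D: (64−1)·48.73² = 63·2374.6129 = 149600.6127
Numerator = 363951.8938; denominator = Σ(nₕ−1) = 228.
s²ₚ = 363951.8938/228 = 1596.280... → 1596.3.

1596.3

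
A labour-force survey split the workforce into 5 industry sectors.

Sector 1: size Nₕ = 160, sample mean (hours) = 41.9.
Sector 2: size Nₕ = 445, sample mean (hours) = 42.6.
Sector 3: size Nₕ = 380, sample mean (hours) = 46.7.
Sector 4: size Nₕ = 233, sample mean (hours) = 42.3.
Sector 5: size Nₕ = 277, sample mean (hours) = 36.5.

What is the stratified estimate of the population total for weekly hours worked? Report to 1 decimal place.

63373.4

1: 160·41.9 = 6704
2: 445·42.6 = 18957
3: 380·46.7 = 17746
4: 233·42.3 = 9855.9
5: 277·36.5 = 10110.5
τ̂ = Σ Nₕx̄ₕ = 63373.4.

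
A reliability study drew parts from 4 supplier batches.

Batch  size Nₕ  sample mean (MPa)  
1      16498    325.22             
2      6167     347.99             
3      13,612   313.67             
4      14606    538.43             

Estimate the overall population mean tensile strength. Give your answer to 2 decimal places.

386.09

x̄_st = (Σ Nₕx̄ₕ) / (Σ Nₕ) = (16498·325.22 + 6167·347.99 + 13612·313.67 + 14606·538.43) / 50883
= 19645518.51 / 50883 = 386.0920... → 386.09.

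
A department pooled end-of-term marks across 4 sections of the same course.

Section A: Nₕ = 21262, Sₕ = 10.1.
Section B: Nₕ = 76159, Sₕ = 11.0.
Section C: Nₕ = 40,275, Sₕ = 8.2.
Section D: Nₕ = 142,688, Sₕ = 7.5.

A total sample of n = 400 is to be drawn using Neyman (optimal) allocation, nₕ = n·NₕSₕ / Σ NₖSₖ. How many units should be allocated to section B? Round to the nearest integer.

137

Σ NₕSₕ = 21262·10.1 + 76159·11.0 + 40275·8.2 + 142688·7.5 = 2452910.2.
Share for B: 837749/2452910.2 = 0.34153.
n_B = 400 × 0.34153 = 136.613... → 137.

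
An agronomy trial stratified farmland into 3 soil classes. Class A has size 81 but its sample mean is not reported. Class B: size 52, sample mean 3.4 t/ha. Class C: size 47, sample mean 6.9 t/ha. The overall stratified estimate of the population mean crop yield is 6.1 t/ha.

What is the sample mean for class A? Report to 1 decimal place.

7.4

Σ Nₕx̄ₕ = N·μ, so 81·x̄_A = 180·6.1 − (52·3.4 + 47·6.9).
= 1098 − 501.1 = 596.9.
x̄_A = 596.9 / 81 = 7.369... → 7.4.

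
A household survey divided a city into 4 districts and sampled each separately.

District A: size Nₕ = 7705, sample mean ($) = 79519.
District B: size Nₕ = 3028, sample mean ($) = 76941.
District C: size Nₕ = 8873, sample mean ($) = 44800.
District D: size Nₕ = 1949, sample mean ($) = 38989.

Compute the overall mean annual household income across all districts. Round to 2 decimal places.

x̄_st = (Σ Nₕx̄ₕ) / (Σ Nₕ) = (7705·79519 + 3028·76941 + 8873·44800 + 1949·38989) / 21555
= 1319171204 / 21555 = 61200.2414... → 61200.24.

61200.24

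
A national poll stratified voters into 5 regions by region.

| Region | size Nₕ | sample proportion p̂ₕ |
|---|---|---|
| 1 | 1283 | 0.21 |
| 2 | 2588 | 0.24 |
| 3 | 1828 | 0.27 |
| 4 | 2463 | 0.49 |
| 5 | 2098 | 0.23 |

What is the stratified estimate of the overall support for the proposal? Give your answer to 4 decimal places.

0.2996

N = 1283 + 2588 + 1828 + 2463 + 2098 = 10260.
Overall proportion = Σ (Nₕ/N)·p̂ₕ.
Σ Nₕp̂ₕ = 269.43 + 621.12 + 493.56 + 1206.87 + 482.54 = 3073.52.
3073.52 / 10260 = 0.299563... → 0.2996.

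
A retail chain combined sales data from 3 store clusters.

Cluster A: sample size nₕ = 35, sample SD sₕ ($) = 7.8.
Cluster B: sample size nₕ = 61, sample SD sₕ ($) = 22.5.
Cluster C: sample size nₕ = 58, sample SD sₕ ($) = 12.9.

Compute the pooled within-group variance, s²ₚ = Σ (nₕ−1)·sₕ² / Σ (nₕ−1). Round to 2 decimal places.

Degrees of freedom: 34 + 60 + 57 = 151.
Σ(nₕ−1)sₕ² = 34·60.84 + 60·506.25 + 57·166.41 = 41928.93.
s²ₚ = 41928.93 / 151 = 277.6750... → 277.68.

277.68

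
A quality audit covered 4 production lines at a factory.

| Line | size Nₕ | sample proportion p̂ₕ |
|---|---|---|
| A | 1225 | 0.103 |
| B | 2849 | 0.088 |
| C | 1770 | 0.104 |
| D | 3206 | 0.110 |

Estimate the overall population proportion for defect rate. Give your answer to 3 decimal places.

0.101

Wₕ = Nₕ/N with N = 9050: 0.1354, 0.3148, 0.1956, 0.3543.
p̂_st = 0.1354·0.103 + 0.3148·0.088 + 0.1956·0.104 + 0.3543·0.110 ≈ 0.10095... → 0.101.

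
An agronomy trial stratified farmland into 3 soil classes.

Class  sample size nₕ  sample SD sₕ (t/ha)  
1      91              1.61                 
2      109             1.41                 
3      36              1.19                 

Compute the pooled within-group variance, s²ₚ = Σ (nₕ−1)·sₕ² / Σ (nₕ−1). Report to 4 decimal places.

Degrees of freedom: 90 + 108 + 35 = 233.
Σ(nₕ−1)sₕ² = 90·2.5921 + 108·1.9881 + 35·1.4161 = 497.5673.
s²ₚ = 497.5673 / 233 = 2.135482... → 2.1355.

2.1355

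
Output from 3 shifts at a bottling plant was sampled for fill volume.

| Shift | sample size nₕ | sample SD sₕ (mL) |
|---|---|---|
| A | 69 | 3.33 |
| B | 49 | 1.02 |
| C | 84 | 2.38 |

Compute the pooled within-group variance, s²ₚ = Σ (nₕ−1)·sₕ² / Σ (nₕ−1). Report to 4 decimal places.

6.4027

Degrees of freedom: 68 + 48 + 83 = 199.
Σ(nₕ−1)sₕ² = 68·11.0889 + 48·1.0404 + 83·5.6644 = 1274.1296.
s²ₚ = 1274.1296 / 199 = 6.402661... → 6.4027.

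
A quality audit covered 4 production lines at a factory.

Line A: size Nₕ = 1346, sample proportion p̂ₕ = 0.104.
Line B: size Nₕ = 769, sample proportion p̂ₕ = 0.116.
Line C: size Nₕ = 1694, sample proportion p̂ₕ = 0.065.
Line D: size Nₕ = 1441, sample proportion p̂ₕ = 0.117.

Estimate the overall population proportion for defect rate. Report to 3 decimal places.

N = 1346 + 769 + 1694 + 1441 = 5250.
Overall proportion = Σ (Nₕ/N)·p̂ₕ.
Σ Nₕp̂ₕ = 139.984 + 89.204 + 110.11 + 168.597 = 507.895.
507.895 / 5250 = 0.09674... → 0.097.

0.097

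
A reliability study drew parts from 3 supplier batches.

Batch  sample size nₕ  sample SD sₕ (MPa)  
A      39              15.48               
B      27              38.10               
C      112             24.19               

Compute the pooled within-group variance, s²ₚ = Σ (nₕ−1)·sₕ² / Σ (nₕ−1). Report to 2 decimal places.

A: (39−1)·15.48² = 38·239.6304 = 9105.9552
B: (27−1)·38.10² = 26·1451.61 = 37741.86
C: (112−1)·24.19² = 111·585.1561 = 64952.3271
Numerator = 111800.1423; denominator = Σ(nₕ−1) = 175.
s²ₚ = 111800.1423/175 = 638.8580... → 638.86.

638.86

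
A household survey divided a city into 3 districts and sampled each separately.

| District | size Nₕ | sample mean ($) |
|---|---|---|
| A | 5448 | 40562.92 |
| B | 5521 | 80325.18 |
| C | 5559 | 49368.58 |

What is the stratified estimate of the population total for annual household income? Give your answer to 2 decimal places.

938902043.16

A: 5448·40562.92 = 220986788.16
B: 5521·80325.18 = 443475318.78
C: 5559·49368.58 = 274439936.22
τ̂ = Σ Nₕx̄ₕ = 938902043.16.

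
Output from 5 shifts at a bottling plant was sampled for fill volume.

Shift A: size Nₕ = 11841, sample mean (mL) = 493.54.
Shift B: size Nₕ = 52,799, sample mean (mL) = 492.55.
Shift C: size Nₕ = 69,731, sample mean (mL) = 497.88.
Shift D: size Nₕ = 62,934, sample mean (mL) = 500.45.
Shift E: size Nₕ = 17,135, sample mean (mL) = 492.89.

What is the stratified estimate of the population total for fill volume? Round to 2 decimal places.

106508815.32

Population total = Σ Nₕ·x̄ₕ (each stratum's size times its mean).
11841·493.54 + 52799·492.55 + 69731·497.88 + 62934·500.45 + 17135·492.89 = 5844007.14 + 26006147.45 + 34717670.28 + 31495320.3 + 8445670.15 = 106508815.32.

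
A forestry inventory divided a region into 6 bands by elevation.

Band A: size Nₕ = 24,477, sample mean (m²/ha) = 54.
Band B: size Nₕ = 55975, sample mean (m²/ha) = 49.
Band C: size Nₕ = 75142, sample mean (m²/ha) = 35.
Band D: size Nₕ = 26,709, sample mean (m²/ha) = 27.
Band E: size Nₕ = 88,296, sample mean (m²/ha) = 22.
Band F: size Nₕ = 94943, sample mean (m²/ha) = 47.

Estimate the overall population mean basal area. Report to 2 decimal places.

x̄_st = (Σ Nₕx̄ₕ) / (Σ Nₕ) = (24477·54 + 55975·49 + 75142·35 + 26709·27 + 88296·22 + 94943·47) / 365542
= 13820479 / 365542 = 37.8082... → 37.81.

37.81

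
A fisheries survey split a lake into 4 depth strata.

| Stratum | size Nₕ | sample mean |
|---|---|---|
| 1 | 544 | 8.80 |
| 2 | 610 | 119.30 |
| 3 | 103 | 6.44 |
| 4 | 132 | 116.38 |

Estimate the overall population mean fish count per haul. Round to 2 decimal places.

67.38

N = 1389; weights Wₕ = Nₕ/N = (0.3916, 0.4392, 0.0742, 0.0950).
x̄_st = Σ Wₕ·x̄ₕ = 0.3916·8.80 + 0.4392·119.30 + 0.0742·6.44 + 0.0950·116.38 ≈ 67.3763...
→ 67.38.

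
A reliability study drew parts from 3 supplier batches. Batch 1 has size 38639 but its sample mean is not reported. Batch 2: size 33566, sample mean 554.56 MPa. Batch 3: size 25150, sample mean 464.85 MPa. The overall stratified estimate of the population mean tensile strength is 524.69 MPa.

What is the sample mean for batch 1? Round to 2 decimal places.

537.69

Σ Nₕx̄ₕ = N·μ, so 38639·x̄_1 = 97355·524.69 − (33566·554.56 + 25150·464.85).
= 51081194.95 − 30305338.46 = 20775856.49.
x̄_1 = 20775856.49 / 38639 = 537.6914... → 537.69.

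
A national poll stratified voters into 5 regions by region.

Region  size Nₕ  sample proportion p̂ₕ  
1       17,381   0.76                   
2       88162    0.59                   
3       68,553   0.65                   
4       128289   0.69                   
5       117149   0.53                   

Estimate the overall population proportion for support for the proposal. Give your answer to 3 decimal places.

Wₕ = Nₕ/N with N = 419534: 0.0414, 0.2101, 0.1634, 0.3058, 0.2792.
p̂_st = 0.0414·0.76 + 0.2101·0.59 + 0.1634·0.65 + 0.3058·0.69 + 0.2792·0.53 ≈ 0.62067... → 0.621.

0.621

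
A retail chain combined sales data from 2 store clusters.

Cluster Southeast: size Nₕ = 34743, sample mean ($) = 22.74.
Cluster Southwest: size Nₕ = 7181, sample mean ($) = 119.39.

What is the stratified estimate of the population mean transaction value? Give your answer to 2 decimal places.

39.29

N = 41924; weights Wₕ = Nₕ/N = (0.8287, 0.1713).
x̄_st = Σ Wₕ·x̄ₕ = 0.8287·22.74 + 0.1713·119.39 ≈ 39.2948...
→ 39.29.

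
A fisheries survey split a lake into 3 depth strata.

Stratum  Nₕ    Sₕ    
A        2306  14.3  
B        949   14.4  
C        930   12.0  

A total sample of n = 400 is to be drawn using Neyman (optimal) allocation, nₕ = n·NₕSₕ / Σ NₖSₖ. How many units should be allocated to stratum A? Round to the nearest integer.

Σ NₕSₕ = 2306·14.3 + 949·14.4 + 930·12.0 = 57801.4.
Share for A: 32975.8/57801.4 = 0.57050.
n_A = 400 × 0.57050 = 228.201... → 228.

228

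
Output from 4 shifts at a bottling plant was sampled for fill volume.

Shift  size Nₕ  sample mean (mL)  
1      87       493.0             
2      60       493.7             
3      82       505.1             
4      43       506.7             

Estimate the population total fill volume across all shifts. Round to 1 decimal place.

135719.3

Population total = Σ Nₕ·x̄ₕ (each stratum's size times its mean).
87·493.0 + 60·493.7 + 82·505.1 + 43·506.7 = 42891 + 29622 + 41418.2 + 21788.1 = 135719.3.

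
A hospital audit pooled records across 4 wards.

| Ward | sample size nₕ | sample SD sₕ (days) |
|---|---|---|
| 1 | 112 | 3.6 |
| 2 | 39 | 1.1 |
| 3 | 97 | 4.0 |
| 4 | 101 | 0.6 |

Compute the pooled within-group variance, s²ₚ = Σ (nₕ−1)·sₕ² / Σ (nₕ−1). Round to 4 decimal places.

8.8595

Degrees of freedom: 111 + 38 + 96 + 100 = 345.
Σ(nₕ−1)sₕ² = 111·12.96 + 38·1.21 + 96·16 + 100·0.36 = 3056.54.
s²ₚ = 3056.54 / 345 = 8.859536... → 8.8595.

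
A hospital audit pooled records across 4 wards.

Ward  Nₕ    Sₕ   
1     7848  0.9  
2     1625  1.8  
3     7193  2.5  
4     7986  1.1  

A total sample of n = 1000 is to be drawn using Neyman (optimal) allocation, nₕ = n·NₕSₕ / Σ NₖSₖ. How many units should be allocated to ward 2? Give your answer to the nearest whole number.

Σ NₕSₕ = 7848·0.9 + 1625·1.8 + 7193·2.5 + 7986·1.1 = 36755.3.
Share for 2: 2925/36755.3 = 0.07958.
n_2 = 1000 × 0.07958 = 79.580... → 80.

80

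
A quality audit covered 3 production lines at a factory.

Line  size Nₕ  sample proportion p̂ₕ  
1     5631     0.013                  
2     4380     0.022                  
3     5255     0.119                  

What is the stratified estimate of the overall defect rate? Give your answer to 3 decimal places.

0.052

Wₕ = Nₕ/N with N = 15266: 0.3689, 0.2869, 0.3442.
p̂_st = 0.3689·0.013 + 0.2869·0.022 + 0.3442·0.119 ≈ 0.05207... → 0.052.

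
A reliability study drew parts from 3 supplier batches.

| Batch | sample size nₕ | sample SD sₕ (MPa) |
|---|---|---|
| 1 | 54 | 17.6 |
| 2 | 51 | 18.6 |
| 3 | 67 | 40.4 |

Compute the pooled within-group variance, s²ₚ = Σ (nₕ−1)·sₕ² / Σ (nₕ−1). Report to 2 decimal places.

836.91

1: (54−1)·17.6² = 53·309.76 = 16417.28
2: (51−1)·18.6² = 50·345.96 = 17298
3: (67−1)·40.4² = 66·1632.16 = 107722.56
Numerator = 141437.84; denominator = Σ(nₕ−1) = 169.
s²ₚ = 141437.84/169 = 836.9103... → 836.91.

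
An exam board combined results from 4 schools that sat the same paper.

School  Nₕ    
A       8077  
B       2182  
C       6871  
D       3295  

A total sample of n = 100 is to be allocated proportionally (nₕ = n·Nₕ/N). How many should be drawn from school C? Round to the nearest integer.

34

N = 8077 + 2182 + 6871 + 3295 = 20425.
n_C = 100·6871/20425 = 33.640... → 34.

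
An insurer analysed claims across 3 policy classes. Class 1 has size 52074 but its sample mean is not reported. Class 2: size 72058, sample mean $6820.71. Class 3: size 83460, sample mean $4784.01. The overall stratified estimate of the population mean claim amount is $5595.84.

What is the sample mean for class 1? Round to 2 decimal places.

N = 52074 + 72058 + 83460 = 207592.
Overall total = μ·N = 5595.84·207592 = 1161651617.28.
Subtract the known strata: 72058·6820.71 + 83460·4784.01 = 890760195.78.
Remaining total for class 1: 1161651617.28 − 890760195.78 = 270891421.5.
Divide by its size: 270891421.5 / 52074 = 5202.0475... → 5202.05.

5202.05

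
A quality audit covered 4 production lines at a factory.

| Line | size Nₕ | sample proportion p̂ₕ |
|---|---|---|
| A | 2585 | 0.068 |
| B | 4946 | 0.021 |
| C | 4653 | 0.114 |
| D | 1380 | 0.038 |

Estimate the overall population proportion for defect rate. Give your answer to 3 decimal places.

Wₕ = Nₕ/N with N = 13564: 0.1906, 0.3646, 0.3430, 0.1017.
p̂_st = 0.1906·0.068 + 0.3646·0.021 + 0.3430·0.114 + 0.1017·0.038 ≈ 0.06359... → 0.064.

0.064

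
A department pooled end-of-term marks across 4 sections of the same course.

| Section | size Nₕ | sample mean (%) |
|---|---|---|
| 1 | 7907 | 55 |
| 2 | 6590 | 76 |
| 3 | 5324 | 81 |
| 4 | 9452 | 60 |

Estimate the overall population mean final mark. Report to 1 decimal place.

66.1

x̄_st = (Σ Nₕx̄ₕ) / (Σ Nₕ) = (7907·55 + 6590·76 + 5324·81 + 9452·60) / 29273
= 1934089 / 29273 = 66.071... → 66.1.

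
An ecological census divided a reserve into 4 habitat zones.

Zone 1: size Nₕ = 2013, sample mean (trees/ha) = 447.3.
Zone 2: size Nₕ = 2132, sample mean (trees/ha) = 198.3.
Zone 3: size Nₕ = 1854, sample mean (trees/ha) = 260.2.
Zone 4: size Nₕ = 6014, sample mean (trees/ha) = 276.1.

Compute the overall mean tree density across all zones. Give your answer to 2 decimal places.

288.53

N = 12013; weights Wₕ = Nₕ/N = (0.1676, 0.1775, 0.1543, 0.5006).
x̄_st = Σ Wₕ·x̄ₕ = 0.1676·447.3 + 0.1775·198.3 + 0.1543·260.2 + 0.5006·276.1 ≈ 288.5263...
→ 288.53.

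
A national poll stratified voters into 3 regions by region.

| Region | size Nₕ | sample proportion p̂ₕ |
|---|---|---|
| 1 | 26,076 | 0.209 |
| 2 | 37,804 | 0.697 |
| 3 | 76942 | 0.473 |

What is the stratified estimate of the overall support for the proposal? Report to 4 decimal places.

N = 26076 + 37804 + 76942 = 140822.
Overall proportion = Σ (Nₕ/N)·p̂ₕ.
Σ Nₕp̂ₕ = 5449.884 + 26349.388 + 36393.566 = 68192.838.
68192.838 / 140822 = 0.484248... → 0.4842.

0.4842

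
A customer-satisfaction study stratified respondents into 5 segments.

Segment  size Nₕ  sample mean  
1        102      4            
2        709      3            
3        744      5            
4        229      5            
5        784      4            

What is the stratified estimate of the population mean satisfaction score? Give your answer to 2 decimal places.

N = 2568; weights Wₕ = Nₕ/N = (0.0397, 0.2761, 0.2897, 0.0892, 0.3053).
x̄_st = Σ Wₕ·x̄ₕ = 0.0397·4 + 0.2761·3 + 0.2897·5 + 0.0892·5 + 0.3053·4 ≈ 4.1028...
→ 4.10.

4.10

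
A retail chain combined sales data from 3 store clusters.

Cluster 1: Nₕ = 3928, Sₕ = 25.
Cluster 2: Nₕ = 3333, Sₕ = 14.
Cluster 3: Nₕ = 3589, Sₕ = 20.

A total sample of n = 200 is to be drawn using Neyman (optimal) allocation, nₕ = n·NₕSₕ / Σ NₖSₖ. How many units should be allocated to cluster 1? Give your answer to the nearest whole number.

1: NₕSₕ = 3928·25 = 98200
2: NₕSₕ = 3333·14 = 46662
3: NₕSₕ = 3589·20 = 71780
Σ NₕSₕ = 216642.
n_1 = 200·98200/216642 = 90.656... → 91.

91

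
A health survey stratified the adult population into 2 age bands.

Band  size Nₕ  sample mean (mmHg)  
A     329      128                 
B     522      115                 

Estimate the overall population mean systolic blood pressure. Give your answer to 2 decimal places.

120.03

x̄_st = (Σ Nₕx̄ₕ) / (Σ Nₕ) = (329·128 + 522·115) / 851
= 102142 / 851 = 120.0259... → 120.03.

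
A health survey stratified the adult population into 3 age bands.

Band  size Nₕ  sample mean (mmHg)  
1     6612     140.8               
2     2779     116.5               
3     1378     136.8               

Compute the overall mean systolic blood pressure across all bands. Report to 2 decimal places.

134.02

x̄_st = (Σ Nₕx̄ₕ) / (Σ Nₕ) = (6612·140.8 + 2779·116.5 + 1378·136.8) / 10769
= 1443233.5 / 10769 = 134.0174... → 134.02.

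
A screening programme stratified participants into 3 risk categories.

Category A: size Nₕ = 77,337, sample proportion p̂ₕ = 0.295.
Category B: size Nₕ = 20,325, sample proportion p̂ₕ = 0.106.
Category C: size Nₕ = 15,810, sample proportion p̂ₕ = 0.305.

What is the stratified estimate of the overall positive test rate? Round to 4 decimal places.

N = 77337 + 20325 + 15810 = 113472.
Overall proportion = Σ (Nₕ/N)·p̂ₕ.
Σ Nₕp̂ₕ = 22814.415 + 2154.45 + 4822.05 = 29790.915.
29790.915 / 113472 = 0.262540... → 0.2625.

0.2625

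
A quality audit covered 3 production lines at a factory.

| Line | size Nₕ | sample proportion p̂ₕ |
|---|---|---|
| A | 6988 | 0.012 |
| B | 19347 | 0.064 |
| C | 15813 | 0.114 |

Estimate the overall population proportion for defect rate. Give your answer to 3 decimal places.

0.074

Wₕ = Nₕ/N with N = 42148: 0.1658, 0.4590, 0.3752.
p̂_st = 0.1658·0.012 + 0.4590·0.064 + 0.3752·0.114 ≈ 0.07414... → 0.074.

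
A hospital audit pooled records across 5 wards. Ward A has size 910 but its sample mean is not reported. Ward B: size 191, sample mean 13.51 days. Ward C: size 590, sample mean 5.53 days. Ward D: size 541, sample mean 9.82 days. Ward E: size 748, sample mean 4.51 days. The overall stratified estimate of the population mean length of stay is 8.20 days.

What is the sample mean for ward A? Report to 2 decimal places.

N = 910 + 191 + 590 + 541 + 748 = 2980.
Overall total = μ·N = 8.20·2980 = 24436.
Subtract the known strata: 191·13.51 + 590·5.53 + 541·9.82 + 748·4.51 = 14529.21.
Remaining total for ward A: 24436 − 14529.21 = 9906.79.
Divide by its size: 9906.79 / 910 = 10.8866... → 10.89.

10.89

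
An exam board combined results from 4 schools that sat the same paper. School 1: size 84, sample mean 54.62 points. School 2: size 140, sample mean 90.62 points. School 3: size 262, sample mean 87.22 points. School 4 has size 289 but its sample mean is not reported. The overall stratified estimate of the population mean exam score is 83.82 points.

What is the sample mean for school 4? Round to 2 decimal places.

Σ Nₕx̄ₕ = N·μ, so 289·x̄_4 = 775·83.82 − (84·54.62 + 140·90.62 + 262·87.22).
= 64960.5 − 40126.52 = 24833.98.
x̄_4 = 24833.98 / 289 = 85.9307... → 85.93.

85.93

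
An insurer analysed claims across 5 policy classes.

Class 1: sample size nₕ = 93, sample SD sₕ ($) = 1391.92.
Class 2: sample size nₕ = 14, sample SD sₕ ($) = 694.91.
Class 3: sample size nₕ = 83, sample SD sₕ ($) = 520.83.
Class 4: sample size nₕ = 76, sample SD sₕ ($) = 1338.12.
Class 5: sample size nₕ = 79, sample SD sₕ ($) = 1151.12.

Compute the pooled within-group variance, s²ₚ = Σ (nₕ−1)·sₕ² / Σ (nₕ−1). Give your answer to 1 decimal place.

Degrees of freedom: 92 + 13 + 82 + 75 + 78 = 340.
Σ(nₕ−1)sₕ² = 92·1937441.2864 + 13·482899.9081 + 82·271263.8889 + 75·1790565.1344 + 78·1325077.2544 = 444414346.9671.
s²ₚ = 444414346.9671 / 340 = 1307101.020... → 1307101.0.

1307101.0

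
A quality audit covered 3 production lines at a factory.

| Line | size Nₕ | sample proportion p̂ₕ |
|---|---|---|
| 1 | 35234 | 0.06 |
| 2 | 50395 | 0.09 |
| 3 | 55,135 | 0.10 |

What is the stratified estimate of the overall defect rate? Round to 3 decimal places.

N = 35234 + 50395 + 55135 = 140764.
Overall proportion = Σ (Nₕ/N)·p̂ₕ.
Σ Nₕp̂ₕ = 2114.04 + 4535.55 + 5513.5 = 12163.09.
12163.09 / 140764 = 0.08641... → 0.086.

0.086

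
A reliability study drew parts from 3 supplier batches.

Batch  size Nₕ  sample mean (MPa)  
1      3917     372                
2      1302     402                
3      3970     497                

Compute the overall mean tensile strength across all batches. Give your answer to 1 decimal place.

N = 9189; weights Wₕ = Nₕ/N = (0.4263, 0.1417, 0.4320).
x̄_st = Σ Wₕ·x̄ₕ = 0.4263·372 + 0.1417·402 + 0.4320·497 ≈ 430.256...
→ 430.3.

430.3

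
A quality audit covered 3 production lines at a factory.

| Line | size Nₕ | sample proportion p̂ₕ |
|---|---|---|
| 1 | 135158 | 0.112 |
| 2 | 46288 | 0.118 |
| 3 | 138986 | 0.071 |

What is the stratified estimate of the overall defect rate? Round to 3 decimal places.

N = 135158 + 46288 + 138986 = 320432.
Overall proportion = Σ (Nₕ/N)·p̂ₕ.
Σ Nₕp̂ₕ = 15137.696 + 5461.984 + 9868.006 = 30467.686.
30467.686 / 320432 = 0.09508... → 0.095.

0.095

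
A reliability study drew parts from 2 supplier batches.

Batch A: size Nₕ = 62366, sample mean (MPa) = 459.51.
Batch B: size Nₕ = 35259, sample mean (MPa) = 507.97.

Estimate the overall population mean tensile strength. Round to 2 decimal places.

477.01

N = 62366 + 35259 = 97625.
The stratified mean weights each stratum mean by its population share Nₕ/N.
Σ Nₕx̄ₕ = 62366·459.51 + 35259·507.97 = 28657800.66 + 17910514.23 = 46568314.89.
Divide by N: 46568314.89 / 97625 = 477.0122... → 477.01.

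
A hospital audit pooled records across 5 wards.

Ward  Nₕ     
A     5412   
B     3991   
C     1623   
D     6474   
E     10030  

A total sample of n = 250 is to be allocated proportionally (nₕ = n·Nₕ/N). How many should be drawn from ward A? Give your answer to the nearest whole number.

49

N = 5412 + 3991 + 1623 + 6474 + 10030 = 27530.
n_A = 250·5412/27530 = 49.146... → 49.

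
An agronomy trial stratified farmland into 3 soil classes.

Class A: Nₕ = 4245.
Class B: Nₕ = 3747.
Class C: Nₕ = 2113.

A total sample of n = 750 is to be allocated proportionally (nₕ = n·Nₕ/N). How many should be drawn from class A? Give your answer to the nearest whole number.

Share of class A = 4245/10105 = 0.42009.
Allocate 750 × 0.42009 = 315.067... → 315.

315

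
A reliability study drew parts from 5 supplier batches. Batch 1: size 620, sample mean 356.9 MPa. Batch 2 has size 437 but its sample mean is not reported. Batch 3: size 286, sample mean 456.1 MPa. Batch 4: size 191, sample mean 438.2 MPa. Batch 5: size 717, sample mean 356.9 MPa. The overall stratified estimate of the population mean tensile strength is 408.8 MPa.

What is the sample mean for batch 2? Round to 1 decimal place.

523.8

N = 620 + 437 + 286 + 191 + 717 = 2251.
Overall total = μ·N = 408.8·2251 = 920208.8.
Subtract the known strata: 620·356.9 + 286·456.1 + 191·438.2 + 717·356.9 = 691316.1.
Remaining total for batch 2: 920208.8 − 691316.1 = 228892.7.
Divide by its size: 228892.7 / 437 = 523.782... → 523.8.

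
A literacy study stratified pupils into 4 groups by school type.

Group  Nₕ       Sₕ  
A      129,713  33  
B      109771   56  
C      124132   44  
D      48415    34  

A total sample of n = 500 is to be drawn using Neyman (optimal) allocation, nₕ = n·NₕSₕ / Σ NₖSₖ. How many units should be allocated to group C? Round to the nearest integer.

A: NₕSₕ = 129713·33 = 4280529
B: NₕSₕ = 109771·56 = 6147176
C: NₕSₕ = 124132·44 = 5461808
D: NₕSₕ = 48415·34 = 1646110
Σ NₕSₕ = 17535623.
n_C = 500·5461808/17535623 = 155.735... → 156.

156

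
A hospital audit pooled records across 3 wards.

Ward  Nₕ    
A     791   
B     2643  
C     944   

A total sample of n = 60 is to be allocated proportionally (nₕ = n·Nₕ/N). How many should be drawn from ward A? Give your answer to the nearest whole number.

11

Share of ward A = 791/4378 = 0.18068.
Allocate 60 × 0.18068 = 10.841... → 11.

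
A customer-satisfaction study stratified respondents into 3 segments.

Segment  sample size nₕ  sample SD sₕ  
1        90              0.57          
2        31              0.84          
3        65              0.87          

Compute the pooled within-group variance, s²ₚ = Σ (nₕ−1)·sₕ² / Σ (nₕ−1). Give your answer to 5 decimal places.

0.53839

Degrees of freedom: 89 + 30 + 64 = 183.
Σ(nₕ−1)sₕ² = 89·0.3249 + 30·0.7056 + 64·0.7569 = 98.5257.
s²ₚ = 98.5257 / 183 = 0.5383918... → 0.53839.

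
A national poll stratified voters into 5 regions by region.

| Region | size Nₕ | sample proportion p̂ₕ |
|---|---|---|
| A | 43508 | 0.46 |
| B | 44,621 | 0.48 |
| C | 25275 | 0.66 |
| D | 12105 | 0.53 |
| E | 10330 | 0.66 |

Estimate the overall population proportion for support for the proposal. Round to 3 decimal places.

N = 43508 + 44621 + 25275 + 12105 + 10330 = 135839.
Overall proportion = Σ (Nₕ/N)·p̂ₕ.
Σ Nₕp̂ₕ = 20013.68 + 21418.08 + 16681.5 + 6415.65 + 6817.8 = 71346.71.
71346.71 / 135839 = 0.52523... → 0.525.

0.525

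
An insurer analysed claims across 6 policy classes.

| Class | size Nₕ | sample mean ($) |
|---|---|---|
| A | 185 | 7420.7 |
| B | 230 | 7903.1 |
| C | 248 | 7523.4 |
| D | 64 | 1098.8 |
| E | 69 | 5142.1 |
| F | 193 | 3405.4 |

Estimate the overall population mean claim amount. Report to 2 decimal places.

6206.99

x̄_st = (Σ Nₕx̄ₕ) / (Σ Nₕ) = (185·7420.7 + 230·7903.1 + 248·7523.4 + 64·1098.8 + 69·5142.1 + 193·3405.4) / 989
= 6138716 / 989 = 6206.9929... → 6206.99.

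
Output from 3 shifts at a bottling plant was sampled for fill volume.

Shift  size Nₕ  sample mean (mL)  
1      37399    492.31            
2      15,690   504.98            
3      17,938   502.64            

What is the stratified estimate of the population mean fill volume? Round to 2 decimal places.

N = 37399 + 15690 + 17938 = 71027.
The stratified mean weights each stratum mean by its population share Nₕ/N.
Σ Nₕx̄ₕ = 37399·492.31 + 15690·504.98 + 17938·502.64 = 18411901.69 + 7923136.2 + 9016356.32 = 35351394.21.
Divide by N: 35351394.21 / 71027 = 497.7177... → 497.72.

497.72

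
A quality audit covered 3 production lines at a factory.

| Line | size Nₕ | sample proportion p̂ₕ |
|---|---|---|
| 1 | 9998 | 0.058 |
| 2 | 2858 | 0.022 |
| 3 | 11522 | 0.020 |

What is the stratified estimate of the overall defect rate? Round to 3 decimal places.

0.036

N = 9998 + 2858 + 11522 = 24378.
Overall proportion = Σ (Nₕ/N)·p̂ₕ.
Σ Nₕp̂ₕ = 579.884 + 62.876 + 230.44 = 873.2.
873.2 / 24378 = 0.03582... → 0.036.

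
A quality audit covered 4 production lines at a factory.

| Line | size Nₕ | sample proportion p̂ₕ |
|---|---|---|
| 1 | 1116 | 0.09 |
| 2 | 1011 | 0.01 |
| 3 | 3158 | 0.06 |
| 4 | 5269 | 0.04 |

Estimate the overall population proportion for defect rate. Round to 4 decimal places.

N = 1116 + 1011 + 3158 + 5269 = 10554.
Overall proportion = Σ (Nₕ/N)·p̂ₕ.
Σ Nₕp̂ₕ = 100.44 + 10.11 + 189.48 + 210.76 = 510.79.
510.79 / 10554 = 0.048398... → 0.0484.

0.0484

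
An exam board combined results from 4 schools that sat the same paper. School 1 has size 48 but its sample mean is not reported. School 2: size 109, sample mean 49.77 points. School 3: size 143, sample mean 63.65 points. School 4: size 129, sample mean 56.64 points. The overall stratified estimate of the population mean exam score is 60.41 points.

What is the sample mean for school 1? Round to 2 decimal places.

85.05

N = 48 + 109 + 143 + 129 = 429.
Overall total = μ·N = 60.41·429 = 25915.89.
Subtract the known strata: 109·49.77 + 143·63.65 + 129·56.64 = 21833.44.
Remaining total for school 1: 25915.89 − 21833.44 = 4082.45.
Divide by its size: 4082.45 / 48 = 85.0510... → 85.05.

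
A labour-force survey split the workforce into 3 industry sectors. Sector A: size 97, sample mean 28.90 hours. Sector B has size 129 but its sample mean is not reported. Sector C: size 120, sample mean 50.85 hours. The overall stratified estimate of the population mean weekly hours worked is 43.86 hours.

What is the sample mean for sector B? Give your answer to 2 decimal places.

Σ Nₕx̄ₕ = N·μ, so 129·x̄_B = 346·43.86 − (97·28.90 + 120·50.85).
= 15175.56 − 8905.3 = 6270.26.
x̄_B = 6270.26 / 129 = 48.6067... → 48.61.

48.61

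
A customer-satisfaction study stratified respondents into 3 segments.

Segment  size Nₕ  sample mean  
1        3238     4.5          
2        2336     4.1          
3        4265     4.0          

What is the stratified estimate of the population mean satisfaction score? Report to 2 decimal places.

4.19

x̄_st = (Σ Nₕx̄ₕ) / (Σ Nₕ) = (3238·4.5 + 2336·4.1 + 4265·4.0) / 9839
= 41208.6 / 9839 = 4.1883... → 4.19.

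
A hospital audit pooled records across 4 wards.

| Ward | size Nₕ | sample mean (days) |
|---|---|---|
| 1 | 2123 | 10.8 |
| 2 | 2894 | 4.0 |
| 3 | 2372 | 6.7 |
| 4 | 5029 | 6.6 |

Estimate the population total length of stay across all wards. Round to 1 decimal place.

Estimate total by summing Nₕ·x̄ₕ over strata.
2123·10.8 + 2894·4.0 + 2372·6.7 + 5029·6.6 = 22928.4 + 11576 + 15892.4 + 33191.4 = 83588.2.

83588.2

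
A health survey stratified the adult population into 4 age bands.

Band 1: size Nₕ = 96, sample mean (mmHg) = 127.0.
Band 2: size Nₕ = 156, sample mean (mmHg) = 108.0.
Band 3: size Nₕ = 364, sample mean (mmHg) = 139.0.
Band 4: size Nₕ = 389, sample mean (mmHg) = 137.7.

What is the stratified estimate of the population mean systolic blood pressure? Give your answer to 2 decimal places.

132.54

x̄_st = (Σ Nₕx̄ₕ) / (Σ Nₕ) = (96·127.0 + 156·108.0 + 364·139.0 + 389·137.7) / 1005
= 133201.3 / 1005 = 132.5386... → 132.54.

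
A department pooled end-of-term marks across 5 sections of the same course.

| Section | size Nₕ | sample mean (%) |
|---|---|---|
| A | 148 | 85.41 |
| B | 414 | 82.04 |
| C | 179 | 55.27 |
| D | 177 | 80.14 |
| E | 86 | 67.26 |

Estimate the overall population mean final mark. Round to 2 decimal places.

76.16

N = 1004; weights Wₕ = Nₕ/N = (0.1474, 0.4124, 0.1783, 0.1763, 0.0857).
x̄_st = Σ Wₕ·x̄ₕ = 0.1474·85.41 + 0.4124·82.04 + 0.1783·55.27 + 0.1763·80.14 + 0.0857·67.26 ≈ 76.1631...
→ 76.16.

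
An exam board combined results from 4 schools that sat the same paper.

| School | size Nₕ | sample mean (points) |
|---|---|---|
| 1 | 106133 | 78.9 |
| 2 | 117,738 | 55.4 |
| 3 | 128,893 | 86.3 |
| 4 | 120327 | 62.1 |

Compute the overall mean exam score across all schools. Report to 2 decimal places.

70.79

N = 106133 + 117738 + 128893 + 120327 = 473091.
Overall mean = Σ (Nₕ/N)·x̄ₕ — weight by population share, not a simple average.
Σ Nₕx̄ₕ = 106133·78.9 + 117738·55.4 + 128893·86.3 + 120327·62.1 = 8373893.7 + 6522685.2 + 11123465.9 + 7472306.7 = 33492351.5.
Divide by N: 33492351.5 / 473091 = 70.7947... → 70.79.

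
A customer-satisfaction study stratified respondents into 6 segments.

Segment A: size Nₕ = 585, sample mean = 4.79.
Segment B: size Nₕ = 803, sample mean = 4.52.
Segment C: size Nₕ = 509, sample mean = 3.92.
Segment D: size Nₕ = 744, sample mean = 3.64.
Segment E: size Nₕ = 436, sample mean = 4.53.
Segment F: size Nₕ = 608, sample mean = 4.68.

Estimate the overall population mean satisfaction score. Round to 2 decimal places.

N = 585 + 803 + 509 + 744 + 436 + 608 = 3685.
Weight each subgroup mean by Nₕ/N and sum.
Σ Nₕx̄ₕ = 585·4.79 + 803·4.52 + 509·3.92 + 744·3.64 + 436·4.53 + 608·4.68 = 2802.15 + 3629.56 + 1995.28 + 2708.16 + 1975.08 + 2845.44 = 15955.67.
Divide by N: 15955.67 / 3685 = 4.3299... → 4.33.

4.33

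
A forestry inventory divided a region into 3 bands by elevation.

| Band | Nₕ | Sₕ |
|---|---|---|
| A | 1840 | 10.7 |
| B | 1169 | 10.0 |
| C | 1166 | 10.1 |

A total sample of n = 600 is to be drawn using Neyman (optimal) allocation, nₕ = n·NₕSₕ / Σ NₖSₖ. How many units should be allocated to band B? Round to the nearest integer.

A: NₕSₕ = 1840·10.7 = 19688
B: NₕSₕ = 1169·10.0 = 11690
C: NₕSₕ = 1166·10.1 = 11776.6
Σ NₕSₕ = 43154.6.
n_B = 600·11690/43154.6 = 162.532... → 163.

163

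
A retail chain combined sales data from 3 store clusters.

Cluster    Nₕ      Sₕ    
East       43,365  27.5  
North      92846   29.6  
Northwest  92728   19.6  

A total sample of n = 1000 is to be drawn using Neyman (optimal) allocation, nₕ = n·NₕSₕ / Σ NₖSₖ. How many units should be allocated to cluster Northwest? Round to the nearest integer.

Σ NₕSₕ = 43365·27.5 + 92846·29.6 + 92728·19.6 = 5758247.9.
Share for Northwest: 1817468.8/5758247.9 = 0.31563.
n_Northwest = 1000 × 0.31563 = 315.629... → 316.

316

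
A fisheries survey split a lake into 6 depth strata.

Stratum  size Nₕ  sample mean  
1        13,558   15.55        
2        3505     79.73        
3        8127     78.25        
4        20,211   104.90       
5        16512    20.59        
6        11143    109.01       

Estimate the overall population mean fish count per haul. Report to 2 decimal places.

N = 73056; weights Wₕ = Nₕ/N = (0.1856, 0.0480, 0.1112, 0.2767, 0.2260, 0.1525).
x̄_st = Σ Wₕ·x̄ₕ = 0.1856·15.55 + 0.0480·79.73 + 0.1112·78.25 + 0.2767·104.90 + 0.2260·20.59 + 0.1525·109.01 ≈ 65.7172...
→ 65.72.

65.72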